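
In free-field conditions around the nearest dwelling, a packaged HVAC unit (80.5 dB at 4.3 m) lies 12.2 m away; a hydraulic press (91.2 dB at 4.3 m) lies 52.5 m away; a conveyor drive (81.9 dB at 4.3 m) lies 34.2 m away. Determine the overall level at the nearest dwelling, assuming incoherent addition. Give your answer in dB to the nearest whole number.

First find each source's level at the receiver (point-source: −20·log₁₀(r/r_ref)), then combine on an intensity basis.
packaged HVAC unit: 80.5 − 20·log₁₀(12.2/4.3) = 80.5 − 9.06 = 71.44 dB.
hydraulic press: 91.2 − 20·log₁₀(52.5/4.3) = 91.2 − 21.73 = 69.47 dB.
conveyor drive: 81.9 − 20·log₁₀(34.2/4.3) = 81.9 − 18.01 = 63.89 dB.
Σ 10^(L/10) = 2.523e+07 → L_total = 10·log₁₀(2.523e+07) = 74.02 dB.

74 dB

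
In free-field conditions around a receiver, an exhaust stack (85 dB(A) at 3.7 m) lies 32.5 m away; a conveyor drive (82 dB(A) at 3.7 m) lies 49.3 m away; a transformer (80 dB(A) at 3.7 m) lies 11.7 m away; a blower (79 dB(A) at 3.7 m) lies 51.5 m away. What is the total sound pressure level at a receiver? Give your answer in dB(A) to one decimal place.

Propagate each source to the receiver with L = L_ref − 20·log₁₀(r/r_ref), then add intensities.
exhaust stack: 85 − 20·log₁₀(32.5/3.7) = 85 − 18.87 = 66.13 dB(A).
conveyor drive: 82 − 20·log₁₀(49.3/3.7) = 82 − 22.49 = 59.51 dB(A).
transformer: 80 − 20·log₁₀(11.7/3.7) = 80 − 10.00 = 70.00 dB(A).
blower: 79 − 20·log₁₀(51.5/3.7) = 79 − 22.87 = 56.13 dB(A).
Σ 10^(L/10) = 1.540e+07 → L_total = 10·log₁₀(1.540e+07) = 71.88 dB(A).

71.9 dB(A)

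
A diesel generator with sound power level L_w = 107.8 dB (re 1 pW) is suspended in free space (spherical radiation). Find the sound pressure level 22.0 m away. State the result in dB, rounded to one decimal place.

Free-field spherical radiation: L_p = L_w − 10·log₁₀(4π·r²), r = 22.0 m.
4π·r² = 6082 m², 10·log₁₀ of that is 37.841 dB.
L_p = 107.8 − 37.841 = 69.96 dB.

70.0 dB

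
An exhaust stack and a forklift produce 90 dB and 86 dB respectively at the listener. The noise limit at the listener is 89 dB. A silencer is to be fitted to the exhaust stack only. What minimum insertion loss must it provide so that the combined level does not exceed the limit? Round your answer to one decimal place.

Fixed contribution from the other source: Σ 10^(L/10) = 10^(86/10) = 3.981e+08 (86.00 dB).
The limit corresponds to 10^(89/10) = 7.943e+08; subtracting the fixed part leaves 3.962e+08 for the exhaust stack, i.e. 85.98 dB.
Required insertion loss = 90 − 85.98 = 4.02 dB.

4.0 dB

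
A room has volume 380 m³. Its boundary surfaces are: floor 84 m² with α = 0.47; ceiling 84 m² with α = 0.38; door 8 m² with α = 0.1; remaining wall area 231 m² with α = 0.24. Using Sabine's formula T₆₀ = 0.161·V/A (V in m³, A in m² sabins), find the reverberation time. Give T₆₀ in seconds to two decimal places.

0.48 s

Total absorption A = 84·0.47 + 84·0.38 + 8·0.1 + 231·0.24 = 127.64 m² sabins.
T₆₀ = 0.161 × 380 / 127.64 = 0.479 s.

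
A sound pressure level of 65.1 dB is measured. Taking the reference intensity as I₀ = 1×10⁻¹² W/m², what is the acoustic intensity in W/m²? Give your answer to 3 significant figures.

3.24e-06 W/m²

L = 10·log₁₀(I/I₀) ⇒ I = I₀·10^(L/10) = 10⁻¹² × 10^6.51.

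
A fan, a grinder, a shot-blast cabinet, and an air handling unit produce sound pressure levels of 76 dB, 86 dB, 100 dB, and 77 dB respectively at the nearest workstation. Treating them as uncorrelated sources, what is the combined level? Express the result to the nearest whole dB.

100 dB

For uncorrelated sources the intensities add, so convert each level to linear form, sum, and take 10·log₁₀ of the total.
Σ 10^(L/10) = 10^(76/10) + 10^(86/10) + 10^(100/10) + 10^(77/10) = 1.049e+10.
L_total = 10·log₁₀(1.049e+10) = 100.21 dB.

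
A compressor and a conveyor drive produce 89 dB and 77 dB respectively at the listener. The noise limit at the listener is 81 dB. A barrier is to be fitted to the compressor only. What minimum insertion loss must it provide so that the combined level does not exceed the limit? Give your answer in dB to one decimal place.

10.2 dB

Fixed contribution from the other source: Σ 10^(L/10) = 10^(77/10) = 5.012e+07 (77.00 dB).
To meet 81 dB overall, the treated compressor may contribute at most 10^(81/10) − 5.012e+07 = 7.577e+07, i.e. 78.80 dB.
Required insertion loss = 89 − 78.80 = 10.20 dB.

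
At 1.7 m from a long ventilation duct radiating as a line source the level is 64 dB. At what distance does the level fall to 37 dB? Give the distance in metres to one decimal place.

For a line source L₁ − L₂ = 10·log₁₀(r₂/r₁), so r₂ = r₁·10^((L₁−L₂)/10).
r₂ = 1.7·10^((64−37)/10) = 1.7·10^(27.0/10) = 852.02 m.

852.0 m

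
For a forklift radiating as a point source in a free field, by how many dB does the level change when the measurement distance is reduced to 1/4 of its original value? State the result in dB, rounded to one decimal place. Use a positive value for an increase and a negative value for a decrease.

+12.0 dB

A point source loses 6 dB per doubling of distance; generally ΔL = −20·log₁₀(r₂/r₁).
ΔL = −20·log₁₀(0.25) = +12.04 dB.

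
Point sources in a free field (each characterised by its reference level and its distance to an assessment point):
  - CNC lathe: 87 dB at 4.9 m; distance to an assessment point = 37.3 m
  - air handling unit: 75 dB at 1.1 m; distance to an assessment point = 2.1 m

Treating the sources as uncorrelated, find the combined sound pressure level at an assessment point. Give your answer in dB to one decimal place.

Propagate each source to the receiver with L = L_ref − 20·log₁₀(r/r_ref), then add intensities.
CNC lathe: 87 − 20·log₁₀(37.3/4.9) = 87 − 17.63 = 69.37 dB.
air handling unit: 75 − 20·log₁₀(2.1/1.1) = 75 − 5.62 = 69.38 dB.
Σ 10^(L/10) = 1.733e+07 → L_total = 10·log₁₀(1.733e+07) = 72.39 dB.

72.4 dB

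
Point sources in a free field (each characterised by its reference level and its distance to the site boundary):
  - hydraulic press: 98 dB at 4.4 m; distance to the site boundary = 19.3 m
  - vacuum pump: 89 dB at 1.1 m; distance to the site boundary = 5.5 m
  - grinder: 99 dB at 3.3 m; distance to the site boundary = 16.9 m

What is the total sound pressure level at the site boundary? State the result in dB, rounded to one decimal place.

Apply inverse-square spreading to bring every level to the receiver, then sum 10^(L/10).
hydraulic press: 98 − 20·log₁₀(19.3/4.4) = 98 − 12.84 = 85.16 dB.
vacuum pump: 89 − 20·log₁₀(5.5/1.1) = 89 − 13.98 = 75.02 dB.
grinder: 99 − 20·log₁₀(16.9/3.3) = 99 − 14.19 = 84.81 dB.
Σ 10^(L/10) = 6.626e+08 → L_total = 10·log₁₀(6.626e+08) = 88.21 dB.

88.2 dB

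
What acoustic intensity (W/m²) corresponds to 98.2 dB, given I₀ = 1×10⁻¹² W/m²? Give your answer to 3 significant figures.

0.00661 W/m²

L = 10·log₁₀(I/I₀) ⇒ I = I₀·10^(L/10) = 10⁻¹² × 10^9.82.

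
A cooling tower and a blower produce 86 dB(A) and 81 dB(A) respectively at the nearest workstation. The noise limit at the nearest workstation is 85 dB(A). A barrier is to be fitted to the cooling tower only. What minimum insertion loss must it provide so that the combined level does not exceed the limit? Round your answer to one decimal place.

Fixed contribution from the other source: Σ 10^(L/10) = 10^(81/10) = 1.259e+08 (81.00 dB(A)).
To meet 85 dB(A) overall, the treated cooling tower may contribute at most 10^(85/10) − 1.259e+08 = 1.903e+08, i.e. 82.80 dB(A).
So the cooling tower must be reduced from 86 to 82.80 dB(A): IL = 3.20 dB.

3.2 dB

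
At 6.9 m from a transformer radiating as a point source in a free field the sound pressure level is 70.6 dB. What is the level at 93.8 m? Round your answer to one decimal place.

Point-source attenuation: ΔL = 20·log₁₀(r₂/r₁) = 20·log₁₀(93.8/6.9) = 22.667 dB.
L₂ = 70.6 − 20·log₁₀(93.8/6.9) = 70.6 − 22.667 = 47.93 dB.

47.9 dB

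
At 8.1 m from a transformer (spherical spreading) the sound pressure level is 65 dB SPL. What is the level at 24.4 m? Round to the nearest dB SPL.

Spherical spreading from a point source gives a 20·log₁₀(r₂/r₁) drop.
L₂ = 65 − 20·log₁₀(24.4/8.1) = 65 − 9.578 = 55.42 dB SPL.

55 dB SPL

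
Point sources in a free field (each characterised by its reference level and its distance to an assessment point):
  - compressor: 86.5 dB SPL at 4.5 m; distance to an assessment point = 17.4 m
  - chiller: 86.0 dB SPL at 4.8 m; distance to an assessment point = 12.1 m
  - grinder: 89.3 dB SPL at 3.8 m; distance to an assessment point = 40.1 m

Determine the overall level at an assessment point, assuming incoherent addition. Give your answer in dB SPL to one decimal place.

80.0 dB SPL

Propagate each source to the receiver with L = L_ref − 20·log₁₀(r/r_ref), then add intensities.
compressor: 86.5 − 20·log₁₀(17.4/4.5) = 86.5 − 11.75 = 74.75 dB SPL.
chiller: 86.0 − 20·log₁₀(12.1/4.8) = 86.0 − 8.03 = 77.97 dB SPL.
grinder: 89.3 − 20·log₁₀(40.1/3.8) = 89.3 − 20.47 = 68.83 dB SPL.
Σ 10^(L/10) = 1.002e+08 → L_total = 10·log₁₀(1.002e+08) = 80.01 dB SPL.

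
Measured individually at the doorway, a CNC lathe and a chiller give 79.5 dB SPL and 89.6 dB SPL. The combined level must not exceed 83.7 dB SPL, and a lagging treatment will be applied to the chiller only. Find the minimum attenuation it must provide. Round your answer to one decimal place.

8.0 dB

Fixed contribution from the other source: Σ 10^(L/10) = 10^(79.5/10) = 8.913e+07 (79.50 dB SPL).
To meet 83.7 dB SPL overall, the treated chiller may contribute at most 10^(83.7/10) − 8.913e+07 = 1.453e+08, i.e. 81.62 dB SPL.
So the chiller must be reduced from 89.6 to 81.62 dB SPL: IL = 7.98 dB.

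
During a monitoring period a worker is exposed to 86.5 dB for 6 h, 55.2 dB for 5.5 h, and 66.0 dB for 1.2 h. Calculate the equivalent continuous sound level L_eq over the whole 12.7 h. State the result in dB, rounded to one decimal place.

83.3 dB

Weight each interval's intensity by its duration and average over T = 12.7 h:
Σ tᵢ·10^(Lᵢ/10) = 6·10^(86.5/10) + 5.5·10^(55.2/10) + 1.2·10^(66.0/10) = 2.687e+09.
L_eq = 10·log₁₀(2.687e+09/12.7) = 83.25 dB.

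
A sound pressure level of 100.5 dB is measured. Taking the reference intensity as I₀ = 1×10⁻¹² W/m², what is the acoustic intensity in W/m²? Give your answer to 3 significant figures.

0.0112 W/m²

I/I₀ = 10^(100.5/10) = 1.122e+10, so I = 1.122e+10 × 10⁻¹² W/m².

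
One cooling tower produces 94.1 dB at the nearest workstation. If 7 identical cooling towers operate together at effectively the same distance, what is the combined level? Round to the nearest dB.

103 dB

With 7 equal, uncorrelated contributions the intensity is 7× that of one unit, giving a rise of 10·log₁₀ 7.
L_total = 94.1 + 10·log₁₀(7) = 94.1 + 8.451 = 102.55 dB.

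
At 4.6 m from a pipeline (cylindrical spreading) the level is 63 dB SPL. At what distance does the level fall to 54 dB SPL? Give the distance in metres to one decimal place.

36.5 m

For a line source L₁ − L₂ = 10·log₁₀(r₂/r₁), so r₂ = r₁·10^((L₁−L₂)/10).
r₂ = 4.6·10^((63−54)/10) = 4.6·10^(9.0/10) = 36.54 m.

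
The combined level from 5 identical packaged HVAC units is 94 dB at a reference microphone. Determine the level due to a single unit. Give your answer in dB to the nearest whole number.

For N identical incoherent sources L_total = L₁ + 10·log₁₀ N, so L₁ = 94 − 10·log₁₀(5) = 94 − 6.990.

87 dB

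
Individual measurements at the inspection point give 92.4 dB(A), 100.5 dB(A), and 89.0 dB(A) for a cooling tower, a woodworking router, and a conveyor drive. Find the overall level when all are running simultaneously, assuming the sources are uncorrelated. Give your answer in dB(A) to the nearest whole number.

101 dB(A)

Incoherent sources combine by intensity addition: L_total = 10·log₁₀(Σ 10^(L_i/10)).
Σ 10^(L/10) = 10^(92.4/10) + 10^(100.5/10) + 10^(89.0/10) = 1.375e+10.
L_total = 10·log₁₀(1.375e+10) = 101.38 dB(A).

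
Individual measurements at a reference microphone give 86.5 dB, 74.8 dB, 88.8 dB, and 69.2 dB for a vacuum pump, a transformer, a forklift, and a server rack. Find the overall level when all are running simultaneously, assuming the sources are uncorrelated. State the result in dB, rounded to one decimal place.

Incoherent sources combine by intensity addition: L_total = 10·log₁₀(Σ 10^(L_i/10)).
Σ 10^(L/10) = 10^(86.5/10) + 10^(74.8/10) + 10^(88.8/10) + 10^(69.2/10) = 1.244e+09.
L_total = 10·log₁₀(1.244e+09) = 90.95 dB.

90.9 dB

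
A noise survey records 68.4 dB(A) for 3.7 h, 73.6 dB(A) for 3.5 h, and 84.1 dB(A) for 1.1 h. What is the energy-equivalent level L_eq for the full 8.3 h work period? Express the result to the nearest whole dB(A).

77 dB(A)

The energy average is taken in the linear domain: L_eq = 10·log₁₀[(Σ tᵢ·10^(Lᵢ/10))/T], T = 8.3 h.
Σ tᵢ·10^(Lᵢ/10) = 3.7·10^(68.4/10) + 3.5·10^(73.6/10) + 1.1·10^(84.1/10) = 3.885e+08.
L_eq = 10·log₁₀(3.885e+08/8.3) = 76.70 dB(A).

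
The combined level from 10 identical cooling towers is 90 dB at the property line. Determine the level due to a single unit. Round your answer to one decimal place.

80.0 dB

10 equal contributions raise the level by 10·log₁₀ 10 = 10.000 dB, so each unit alone gives 90 − 10.000.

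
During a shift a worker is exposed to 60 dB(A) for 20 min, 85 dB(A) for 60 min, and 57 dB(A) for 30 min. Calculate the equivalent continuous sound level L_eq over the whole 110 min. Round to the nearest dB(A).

The energy average is taken in the linear domain: L_eq = 10·log₁₀[(Σ tᵢ·10^(Lᵢ/10))/T], T = 110 min.
Σ tᵢ·10^(Lᵢ/10) = 20·10^(60/10) + 60·10^(85/10) + 30·10^(57/10) = 1.901e+10.
L_eq = 10·log₁₀(1.901e+10/110) = 82.38 dB(A).

82 dB(A)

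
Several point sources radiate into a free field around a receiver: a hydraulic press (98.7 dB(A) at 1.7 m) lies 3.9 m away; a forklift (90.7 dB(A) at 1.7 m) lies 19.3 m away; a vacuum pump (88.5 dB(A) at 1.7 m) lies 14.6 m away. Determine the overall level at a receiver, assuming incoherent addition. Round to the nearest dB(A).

First find each source's level at the receiver (point-source: −20·log₁₀(r/r_ref)), then combine on an intensity basis.
hydraulic press: 98.7 − 20·log₁₀(3.9/1.7) = 98.7 − 7.21 = 91.49 dB(A).
forklift: 90.7 − 20·log₁₀(19.3/1.7) = 90.7 − 21.10 = 69.60 dB(A).
vacuum pump: 88.5 − 20·log₁₀(14.6/1.7) = 88.5 − 18.68 = 69.82 dB(A).
Σ 10^(L/10) = 1.427e+09 → L_total = 10·log₁₀(1.427e+09) = 91.55 dB(A).

92 dB(A)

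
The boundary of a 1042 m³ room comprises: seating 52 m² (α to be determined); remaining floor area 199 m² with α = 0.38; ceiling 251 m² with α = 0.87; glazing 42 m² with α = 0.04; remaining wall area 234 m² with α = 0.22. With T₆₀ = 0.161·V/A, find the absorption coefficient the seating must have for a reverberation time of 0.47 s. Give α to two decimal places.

0.19

From T₆₀ = 0.161·V/A, the target T₆₀ = 0.47 s needs A = 0.161·1042/0.47 = 356.94 m².
Absorption from the other surfaces = 199·0.38 + 251·0.87 + 42·0.04 + 234·0.22 = 347.15 m², so the seating must supply 9.79 m² over 52 m².
α = 9.79/52 = 0.188.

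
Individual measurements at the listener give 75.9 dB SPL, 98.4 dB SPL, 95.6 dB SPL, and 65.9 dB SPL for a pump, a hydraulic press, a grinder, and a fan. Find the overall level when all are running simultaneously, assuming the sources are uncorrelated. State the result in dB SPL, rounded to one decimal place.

100.2 dB SPL

For uncorrelated sources the intensities add, so convert each level to linear form, sum, and take 10·log₁₀ of the total.
Σ 10^(L/10) = 10^(75.9/10) + 10^(98.4/10) + 10^(95.6/10) + 10^(65.9/10) = 1.059e+10.
L_total = 10·log₁₀(1.059e+10) = 100.25 dB SPL.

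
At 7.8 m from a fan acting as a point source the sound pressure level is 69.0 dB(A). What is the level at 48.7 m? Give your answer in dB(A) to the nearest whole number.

53 dB(A)

Spherical spreading from a point source gives a 20·log₁₀(r₂/r₁) drop.
L₂ = 69.0 − 20·log₁₀(48.7/7.8) = 69.0 − 15.909 = 53.09 dB(A).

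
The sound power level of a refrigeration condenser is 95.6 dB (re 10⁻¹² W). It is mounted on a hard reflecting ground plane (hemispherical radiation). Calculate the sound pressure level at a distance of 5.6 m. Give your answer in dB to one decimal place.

Free-field hemispherical radiation: L_p = L_w − 10·log₁₀(2π·r²), r = 5.6 m.
2π·r² = 197 m², 10·log₁₀ of that is 22.946 dB.
L_p = 95.6 − 22.946 = 72.65 dB.

72.7 dB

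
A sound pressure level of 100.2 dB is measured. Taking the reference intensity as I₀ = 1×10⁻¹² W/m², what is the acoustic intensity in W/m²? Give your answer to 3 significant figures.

I = I₀·10^(L/10) = 10⁻¹² × 10^(100.2/10) = 10^(-1.980).

0.0105 W/m²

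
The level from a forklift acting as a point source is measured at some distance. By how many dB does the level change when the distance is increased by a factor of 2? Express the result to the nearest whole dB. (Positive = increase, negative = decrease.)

Point-source spreading: ΔL = −20·log₁₀(r₂/r₁).
ΔL = −20·log₁₀(2) = -6.02 dB.

-6 dB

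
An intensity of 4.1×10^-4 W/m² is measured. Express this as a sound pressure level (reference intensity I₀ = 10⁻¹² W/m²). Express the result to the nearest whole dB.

Dividing by I₀ shifts the exponent by 12: I/I₀ = 4.1×10^8.
L = 10·(0.6128 + 8) = 86.13 dB.

86 dB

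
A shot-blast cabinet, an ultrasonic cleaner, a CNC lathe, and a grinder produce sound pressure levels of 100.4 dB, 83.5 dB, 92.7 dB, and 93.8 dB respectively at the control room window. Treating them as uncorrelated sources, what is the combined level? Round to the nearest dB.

Incoherent sources combine by intensity addition: L_total = 10·log₁₀(Σ 10^(L_i/10)).
Σ 10^(L/10) = 10^(100.4/10) + 10^(83.5/10) + 10^(92.7/10) + 10^(93.8/10) = 1.545e+10.
L_total = 10·log₁₀(1.545e+10) = 101.89 dB.

102 dB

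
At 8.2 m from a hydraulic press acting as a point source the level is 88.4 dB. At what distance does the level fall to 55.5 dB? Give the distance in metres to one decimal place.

Point-source spreading drops the level by 20·log₁₀(r₂/r₁); inverting, r₂/r₁ = 10^(ΔL/20).
r₂ = 8.2·10^((88.4−55.5)/20) = 8.2·10^(32.9/20) = 362.09 m.

362.1 m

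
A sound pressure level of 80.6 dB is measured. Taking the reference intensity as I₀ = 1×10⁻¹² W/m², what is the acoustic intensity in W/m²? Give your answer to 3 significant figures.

L = 10·log₁₀(I/I₀) ⇒ I = I₀·10^(L/10) = 10⁻¹² × 10^8.06.

0.000115 W/m²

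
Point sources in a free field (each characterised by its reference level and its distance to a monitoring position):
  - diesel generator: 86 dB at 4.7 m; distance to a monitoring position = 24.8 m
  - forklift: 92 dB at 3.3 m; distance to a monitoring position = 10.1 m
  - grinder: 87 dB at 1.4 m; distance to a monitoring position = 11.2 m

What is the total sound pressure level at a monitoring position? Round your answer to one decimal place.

First find each source's level at the receiver (point-source: −20·log₁₀(r/r_ref)), then combine on an intensity basis.
diesel generator: 86 − 20·log₁₀(24.8/4.7) = 86 − 14.45 = 71.55 dB.
forklift: 92 − 20·log₁₀(10.1/3.3) = 92 − 9.72 = 82.28 dB.
grinder: 87 − 20·log₁₀(11.2/1.4) = 87 − 18.06 = 68.94 dB.
Σ 10^(L/10) = 1.913e+08 → L_total = 10·log₁₀(1.913e+08) = 82.82 dB.

82.8 dB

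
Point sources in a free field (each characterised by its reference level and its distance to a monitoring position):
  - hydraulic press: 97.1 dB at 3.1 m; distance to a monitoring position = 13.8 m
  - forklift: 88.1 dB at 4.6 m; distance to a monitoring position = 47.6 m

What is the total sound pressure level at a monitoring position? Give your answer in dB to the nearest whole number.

84 dB

Apply inverse-square spreading to bring every level to the receiver, then sum 10^(L/10).
hydraulic press: 97.1 − 20·log₁₀(13.8/3.1) = 97.1 − 12.97 = 84.13 dB.
forklift: 88.1 − 20·log₁₀(47.6/4.6) = 88.1 − 20.30 = 67.80 dB.
Σ 10^(L/10) = 2.648e+08 → L_total = 10·log₁₀(2.648e+08) = 84.23 dB.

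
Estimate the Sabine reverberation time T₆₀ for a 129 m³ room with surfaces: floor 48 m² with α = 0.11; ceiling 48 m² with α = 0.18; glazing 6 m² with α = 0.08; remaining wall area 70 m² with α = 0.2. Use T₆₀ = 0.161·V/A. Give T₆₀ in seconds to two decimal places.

Summing Sᵢαᵢ: 48·0.11 + 48·0.18 + 6·0.08 + 70·0.2 = 28.40 m².
T₆₀ = 0.161·V/A = 0.161·129/28.40 = 0.731 s.

0.73 s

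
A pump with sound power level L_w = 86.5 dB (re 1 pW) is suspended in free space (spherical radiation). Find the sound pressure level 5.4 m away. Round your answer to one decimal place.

60.9 dB

The power spreads over a sphere of area 4π·r², so L_p = L_w − 10·log₁₀(4π·r²).
4π·r² = 366.4 m², 10·log₁₀ of that is 25.640 dB.
L_p = 86.5 − 25.640 = 60.86 dB.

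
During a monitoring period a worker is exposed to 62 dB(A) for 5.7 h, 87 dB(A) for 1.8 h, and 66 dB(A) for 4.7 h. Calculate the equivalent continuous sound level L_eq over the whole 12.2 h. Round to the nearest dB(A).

The energy average is taken in the linear domain: L_eq = 10·log₁₀[(Σ tᵢ·10^(Lᵢ/10))/T], T = 12.2 h.
Σ tᵢ·10^(Lᵢ/10) = 5.7·10^(62/10) + 1.8·10^(87/10) + 4.7·10^(66/10) = 9.299e+08.
L_eq = 10·log₁₀(9.299e+08/12.2) = 78.82 dB(A).

79 dB(A)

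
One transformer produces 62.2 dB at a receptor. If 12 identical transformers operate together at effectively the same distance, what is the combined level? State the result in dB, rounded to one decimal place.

73.0 dB

L_total = L₁ + 10·log₁₀ N for N identical incoherent sources.
L_total = 62.2 + 10·log₁₀(12) = 62.2 + 10.792 = 72.99 dB.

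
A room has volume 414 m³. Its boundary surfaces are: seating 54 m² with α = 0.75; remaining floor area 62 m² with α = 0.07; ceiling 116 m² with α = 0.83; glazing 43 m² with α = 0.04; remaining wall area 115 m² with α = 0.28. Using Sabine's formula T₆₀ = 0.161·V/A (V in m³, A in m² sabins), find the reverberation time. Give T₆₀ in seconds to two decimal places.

0.38 s

Total absorption A = 54·0.75 + 62·0.07 + 116·0.83 + 43·0.04 + 115·0.28 = 175.04 m² sabins.
T₆₀ = 0.161 × 414 / 175.04 = 0.381 s.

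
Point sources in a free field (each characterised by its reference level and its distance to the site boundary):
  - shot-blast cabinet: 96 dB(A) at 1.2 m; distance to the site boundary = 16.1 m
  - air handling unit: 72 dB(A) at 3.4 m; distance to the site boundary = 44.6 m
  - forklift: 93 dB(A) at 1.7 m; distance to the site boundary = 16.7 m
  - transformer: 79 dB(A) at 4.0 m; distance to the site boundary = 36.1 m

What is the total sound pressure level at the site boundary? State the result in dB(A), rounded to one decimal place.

76.4 dB(A)

Apply inverse-square spreading to bring every level to the receiver, then sum 10^(L/10).
shot-blast cabinet: 96 − 20·log₁₀(16.1/1.2) = 96 − 22.55 = 73.45 dB(A).
air handling unit: 72 − 20·log₁₀(44.6/3.4) = 72 − 22.36 = 49.64 dB(A).
forklift: 93 − 20·log₁₀(16.7/1.7) = 93 − 19.85 = 73.15 dB(A).
transformer: 79 − 20·log₁₀(36.1/4.0) = 79 − 19.11 = 59.89 dB(A).
Σ 10^(L/10) = 4.386e+07 → L_total = 10·log₁₀(4.386e+07) = 76.42 dB(A).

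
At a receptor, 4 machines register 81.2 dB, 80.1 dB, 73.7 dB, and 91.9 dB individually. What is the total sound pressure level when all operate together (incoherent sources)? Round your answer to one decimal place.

Incoherent sources combine by intensity addition: L_total = 10·log₁₀(Σ 10^(L_i/10)).
Σ 10^(L/10) = 10^(81.2/10) + 10^(80.1/10) + 10^(73.7/10) + 10^(91.9/10) = 1.806e+09.
L_total = 10·log₁₀(1.806e+09) = 92.57 dB.

92.6 dB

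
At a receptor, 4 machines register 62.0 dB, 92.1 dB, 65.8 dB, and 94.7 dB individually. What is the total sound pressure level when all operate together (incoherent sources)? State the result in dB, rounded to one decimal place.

For uncorrelated sources the intensities add, so convert each level to linear form, sum, and take 10·log₁₀ of the total.
Σ 10^(L/10) = 10^(62.0/10) + 10^(92.1/10) + 10^(65.8/10) + 10^(94.7/10) = 4.578e+09.
L_total = 10·log₁₀(4.578e+09) = 96.61 dB.

96.6 dB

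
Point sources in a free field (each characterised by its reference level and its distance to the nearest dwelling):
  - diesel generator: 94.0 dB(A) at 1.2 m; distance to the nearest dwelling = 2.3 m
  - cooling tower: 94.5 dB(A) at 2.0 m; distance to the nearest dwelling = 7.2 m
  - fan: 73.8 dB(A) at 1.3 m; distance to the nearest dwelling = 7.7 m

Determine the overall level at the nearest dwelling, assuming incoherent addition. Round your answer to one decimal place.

Propagate each source to the receiver with L = L_ref − 20·log₁₀(r/r_ref), then add intensities.
diesel generator: 94.0 − 20·log₁₀(2.3/1.2) = 94.0 − 5.65 = 88.35 dB(A).
cooling tower: 94.5 − 20·log₁₀(7.2/2.0) = 94.5 − 11.13 = 83.37 dB(A).
fan: 73.8 − 20·log₁₀(7.7/1.3) = 73.8 − 15.45 = 58.35 dB(A).
Σ 10^(L/10) = 9.019e+08 → L_total = 10·log₁₀(9.019e+08) = 89.55 dB(A).

89.6 dB(A)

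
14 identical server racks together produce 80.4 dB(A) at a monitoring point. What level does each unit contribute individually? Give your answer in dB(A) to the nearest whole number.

69 dB(A)

14 equal contributions raise the level by 10·log₁₀ 14 = 11.461 dB, so each unit alone gives 80.4 − 11.461.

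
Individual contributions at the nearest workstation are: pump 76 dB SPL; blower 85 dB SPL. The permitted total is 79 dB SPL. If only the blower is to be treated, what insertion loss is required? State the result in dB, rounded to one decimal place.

9.0 dB

Everything except the blower sums to 10^(76/10) = 3.981e+07 in linear terms, 76.00 dB SPL.
To meet 79 dB SPL overall, the treated blower may contribute at most 10^(79/10) − 3.981e+07 = 3.962e+07, i.e. 75.98 dB SPL.
So the blower must be reduced from 85 to 75.98 dB SPL: IL = 9.02 dB.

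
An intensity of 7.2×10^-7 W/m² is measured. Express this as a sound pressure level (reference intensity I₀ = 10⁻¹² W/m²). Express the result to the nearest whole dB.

L = 10·log₁₀(I/I₀) = 10·log₁₀(7.2×10^-7/10⁻¹²) = 10·log₁₀(7.2×10^5).
L = 10·(0.8573 + 5) = 58.57 dB.

59 dB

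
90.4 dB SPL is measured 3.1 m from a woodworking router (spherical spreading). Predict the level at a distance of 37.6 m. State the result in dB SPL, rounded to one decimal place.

68.7 dB SPL

Point-source attenuation: ΔL = 20·log₁₀(r₂/r₁) = 20·log₁₀(37.6/3.1) = 21.677 dB.
L₂ = 90.4 − 20·log₁₀(37.6/3.1) = 90.4 − 21.677 = 68.72 dB SPL.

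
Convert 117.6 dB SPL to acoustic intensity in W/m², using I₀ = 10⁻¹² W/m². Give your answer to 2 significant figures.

I/I₀ = 10^(117.6/10) = 5.754e+11, so I = 5.754e+11 × 10⁻¹² W/m².

0.58 W/m²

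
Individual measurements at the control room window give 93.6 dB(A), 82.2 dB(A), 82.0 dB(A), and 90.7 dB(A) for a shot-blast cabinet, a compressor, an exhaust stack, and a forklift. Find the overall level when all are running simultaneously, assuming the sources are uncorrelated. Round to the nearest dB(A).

96 dB(A)

For uncorrelated sources the intensities add, so convert each level to linear form, sum, and take 10·log₁₀ of the total.
Σ 10^(L/10) = 10^(93.6/10) + 10^(82.2/10) + 10^(82.0/10) + 10^(90.7/10) = 3.790e+09.
L_total = 10·log₁₀(3.790e+09) = 95.79 dB(A).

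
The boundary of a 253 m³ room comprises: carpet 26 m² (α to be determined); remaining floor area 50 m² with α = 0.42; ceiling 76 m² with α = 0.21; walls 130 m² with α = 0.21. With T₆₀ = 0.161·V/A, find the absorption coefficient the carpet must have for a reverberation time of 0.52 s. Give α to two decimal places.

Required total absorption A = 0.161·253/0.52 = 78.33 m².
Absorption from the other surfaces = 50·0.42 + 76·0.21 + 130·0.21 = 64.26 m², so the carpet must supply 14.07 m² over 26 m².
α = 14.07/26 = 0.541.

0.54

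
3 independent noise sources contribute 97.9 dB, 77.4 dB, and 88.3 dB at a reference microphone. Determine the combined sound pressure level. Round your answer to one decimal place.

Incoherent sources combine by intensity addition: L_total = 10·log₁₀(Σ 10^(L_i/10)).
Σ 10^(L/10) = 10^(97.9/10) + 10^(77.4/10) + 10^(88.3/10) = 6.897e+09.
L_total = 10·log₁₀(6.897e+09) = 98.39 dB.

98.4 dB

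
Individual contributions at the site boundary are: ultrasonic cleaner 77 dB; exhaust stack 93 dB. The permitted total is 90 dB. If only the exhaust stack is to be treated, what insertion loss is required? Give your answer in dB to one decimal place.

Fixed contribution from the other source: Σ 10^(L/10) = 10^(77/10) = 5.012e+07 (77.00 dB).
The limit corresponds to 10^(90/10) = 1.000e+09; subtracting the fixed part leaves 9.499e+08 for the exhaust stack, i.e. 89.78 dB.
Required insertion loss = 93 − 89.78 = 3.22 dB.

3.2 dB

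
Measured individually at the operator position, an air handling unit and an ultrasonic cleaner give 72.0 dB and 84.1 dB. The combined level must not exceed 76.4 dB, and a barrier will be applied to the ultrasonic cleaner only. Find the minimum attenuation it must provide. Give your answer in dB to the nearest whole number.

10 dB

Everything except the ultrasonic cleaner sums to 10^(72.0/10) = 1.585e+07 in linear terms, 72.00 dB.
To meet 76.4 dB overall, the treated ultrasonic cleaner may contribute at most 10^(76.4/10) − 1.585e+07 = 2.780e+07, i.e. 74.44 dB.
Required insertion loss = 84.1 − 74.44 = 9.66 dB.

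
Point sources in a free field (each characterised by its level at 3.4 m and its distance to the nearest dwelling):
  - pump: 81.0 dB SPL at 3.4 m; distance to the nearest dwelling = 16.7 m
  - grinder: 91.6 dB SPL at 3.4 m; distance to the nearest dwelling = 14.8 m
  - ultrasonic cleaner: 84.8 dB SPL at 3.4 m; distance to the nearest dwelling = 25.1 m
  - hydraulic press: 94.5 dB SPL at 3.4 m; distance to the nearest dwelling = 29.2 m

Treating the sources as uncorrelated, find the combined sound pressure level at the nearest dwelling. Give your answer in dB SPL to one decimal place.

Apply inverse-square spreading to bring every level to the receiver, then sum 10^(L/10).
pump: 81.0 − 20·log₁₀(16.7/3.4) = 81.0 − 13.82 = 67.18 dB SPL.
grinder: 91.6 − 20·log₁₀(14.8/3.4) = 91.6 − 12.78 = 78.82 dB SPL.
ultrasonic cleaner: 84.8 − 20·log₁₀(25.1/3.4) = 84.8 − 17.36 = 67.44 dB SPL.
hydraulic press: 94.5 − 20·log₁₀(29.2/3.4) = 94.5 − 18.68 = 75.82 dB SPL.
Σ 10^(L/10) = 1.253e+08 → L_total = 10·log₁₀(1.253e+08) = 80.98 dB SPL.

81.0 dB SPL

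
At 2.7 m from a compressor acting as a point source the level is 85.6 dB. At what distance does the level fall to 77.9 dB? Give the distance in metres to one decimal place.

Point-source spreading drops the level by 20·log₁₀(r₂/r₁); inverting, r₂/r₁ = 10^(ΔL/20).
r₂ = 2.7·10^((85.6−77.9)/20) = 2.7·10^(7.7/20) = 6.55 m.

6.6 m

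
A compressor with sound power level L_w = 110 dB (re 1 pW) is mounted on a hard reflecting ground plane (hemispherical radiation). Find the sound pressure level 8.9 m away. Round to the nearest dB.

Free-field hemispherical radiation: L_p = L_w − 10·log₁₀(2π·r²), r = 8.9 m.
2π·r² = 497.7 m², 10·log₁₀ of that is 26.970 dB.
L_p = 110 − 26.970 = 83.03 dB.

83 dB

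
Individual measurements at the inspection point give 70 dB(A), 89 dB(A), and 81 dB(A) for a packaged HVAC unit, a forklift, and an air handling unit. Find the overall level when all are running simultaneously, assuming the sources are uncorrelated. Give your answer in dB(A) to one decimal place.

Incoherent sources combine by intensity addition: L_total = 10·log₁₀(Σ 10^(L_i/10)).
Σ 10^(L/10) = 10^(70/10) + 10^(89/10) + 10^(81/10) = 9.302e+08.
L_total = 10·log₁₀(9.302e+08) = 89.69 dB(A).

89.7 dB(A)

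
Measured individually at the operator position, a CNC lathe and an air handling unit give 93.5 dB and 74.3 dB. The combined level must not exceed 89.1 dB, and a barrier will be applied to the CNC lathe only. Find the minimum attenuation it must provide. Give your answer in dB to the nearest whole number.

5 dB

Everything except the CNC lathe sums to 10^(74.3/10) = 2.692e+07 in linear terms, 74.30 dB.
To meet 89.1 dB overall, the treated CNC lathe may contribute at most 10^(89.1/10) − 2.692e+07 = 7.859e+08, i.e. 88.95 dB.
So the CNC lathe must be reduced from 93.5 to 88.95 dB: IL = 4.55 dB.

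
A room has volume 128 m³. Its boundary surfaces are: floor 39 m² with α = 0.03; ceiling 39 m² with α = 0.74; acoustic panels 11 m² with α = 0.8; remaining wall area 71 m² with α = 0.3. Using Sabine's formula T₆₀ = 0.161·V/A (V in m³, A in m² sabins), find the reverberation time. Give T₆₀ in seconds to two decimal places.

Summing Sᵢαᵢ: 39·0.03 + 39·0.74 + 11·0.8 + 71·0.3 = 60.13 m².
T₆₀ = 0.161·V/A = 0.161·128/60.13 = 0.343 s.

0.34 s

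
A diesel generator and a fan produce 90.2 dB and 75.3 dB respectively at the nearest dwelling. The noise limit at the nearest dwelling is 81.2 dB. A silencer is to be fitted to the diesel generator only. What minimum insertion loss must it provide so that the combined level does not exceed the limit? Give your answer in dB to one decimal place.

Everything except the diesel generator sums to 10^(75.3/10) = 3.388e+07 in linear terms, 75.30 dB.
To meet 81.2 dB overall, the treated diesel generator may contribute at most 10^(81.2/10) − 3.388e+07 = 9.794e+07, i.e. 79.91 dB.
So the diesel generator must be reduced from 90.2 to 79.91 dB: IL = 10.29 dB.

10.3 dB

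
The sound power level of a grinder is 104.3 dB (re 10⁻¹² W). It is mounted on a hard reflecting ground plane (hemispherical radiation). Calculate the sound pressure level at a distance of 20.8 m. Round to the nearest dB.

70 dB

Free-field hemispherical radiation: L_p = L_w − 10·log₁₀(2π·r²), r = 20.8 m.
2π·r² = 2718 m², 10·log₁₀ of that is 34.343 dB.
L_p = 104.3 − 34.343 = 69.96 dB.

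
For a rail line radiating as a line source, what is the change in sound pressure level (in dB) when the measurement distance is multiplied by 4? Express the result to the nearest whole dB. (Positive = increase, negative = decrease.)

-6 dB

Line-source spreading: ΔL = −10·log₁₀(r₂/r₁).
ΔL = −10·log₁₀(4) = -6.02 dB.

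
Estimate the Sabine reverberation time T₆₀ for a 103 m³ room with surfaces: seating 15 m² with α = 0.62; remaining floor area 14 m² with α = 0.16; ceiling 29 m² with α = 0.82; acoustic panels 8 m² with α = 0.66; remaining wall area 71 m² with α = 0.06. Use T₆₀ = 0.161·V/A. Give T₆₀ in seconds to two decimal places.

0.37 s

Total absorption A = 15·0.62 + 14·0.16 + 29·0.82 + 8·0.66 + 71·0.06 = 44.86 m² sabins.
T₆₀ = 0.161 × 103 / 44.86 = 0.370 s.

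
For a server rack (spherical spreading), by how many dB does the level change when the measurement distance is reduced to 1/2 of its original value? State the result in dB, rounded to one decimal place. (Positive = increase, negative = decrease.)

+6.0 dB

A point source loses 6 dB per doubling of distance; generally ΔL = −20·log₁₀(r₂/r₁).
ΔL = −20·log₁₀(0.5) = +6.02 dB.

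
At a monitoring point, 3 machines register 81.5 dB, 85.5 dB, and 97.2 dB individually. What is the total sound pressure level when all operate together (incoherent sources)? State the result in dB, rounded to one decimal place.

97.6 dB

For uncorrelated sources the intensities add, so convert each level to linear form, sum, and take 10·log₁₀ of the total.
Σ 10^(L/10) = 10^(81.5/10) + 10^(85.5/10) + 10^(97.2/10) = 5.744e+09.
L_total = 10·log₁₀(5.744e+09) = 97.59 dB.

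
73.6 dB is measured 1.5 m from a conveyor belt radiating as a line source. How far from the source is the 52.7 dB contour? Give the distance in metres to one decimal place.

184.5 m

The 20.9 dB drop corresponds to a distance ratio of 10^(20.9/10) for a line source.
r₂ = 1.5·10^((73.6−52.7)/10) = 1.5·10^(20.9/10) = 184.54 m.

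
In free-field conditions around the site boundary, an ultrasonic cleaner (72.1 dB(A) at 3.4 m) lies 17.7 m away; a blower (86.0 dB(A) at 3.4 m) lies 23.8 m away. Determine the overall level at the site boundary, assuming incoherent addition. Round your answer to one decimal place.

69.4 dB(A)

First find each source's level at the receiver (point-source: −20·log₁₀(r/r_ref)), then combine on an intensity basis.
ultrasonic cleaner: 72.1 − 20·log₁₀(17.7/3.4) = 72.1 − 14.33 = 57.77 dB(A).
blower: 86.0 − 20·log₁₀(23.8/3.4) = 86.0 − 16.90 = 69.10 dB(A).
Σ 10^(L/10) = 8.723e+06 → L_total = 10·log₁₀(8.723e+06) = 69.41 dB(A).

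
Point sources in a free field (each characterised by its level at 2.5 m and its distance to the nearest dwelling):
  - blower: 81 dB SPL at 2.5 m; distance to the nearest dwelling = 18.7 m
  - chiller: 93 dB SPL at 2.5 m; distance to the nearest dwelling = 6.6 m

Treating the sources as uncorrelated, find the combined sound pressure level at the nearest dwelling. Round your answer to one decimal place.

84.6 dB SPL

Apply inverse-square spreading to bring every level to the receiver, then sum 10^(L/10).
blower: 81 − 20·log₁₀(18.7/2.5) = 81 − 17.48 = 63.52 dB SPL.
chiller: 93 − 20·log₁₀(6.6/2.5) = 93 − 8.43 = 84.57 dB SPL.
Σ 10^(L/10) = 2.885e+08 → L_total = 10·log₁₀(2.885e+08) = 84.60 dB SPL.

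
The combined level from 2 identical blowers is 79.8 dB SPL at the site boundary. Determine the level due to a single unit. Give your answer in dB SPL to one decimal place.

76.8 dB SPL

Dividing the total intensity by 2 lowers the level by 10·log₁₀ 2 = 3.010 dB: L₁ = 79.8 − 3.010.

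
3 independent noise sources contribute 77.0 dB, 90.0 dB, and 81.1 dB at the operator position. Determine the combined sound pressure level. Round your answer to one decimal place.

Incoherent sources combine by intensity addition: L_total = 10·log₁₀(Σ 10^(L_i/10)).
Σ 10^(L/10) = 10^(77.0/10) + 10^(90.0/10) + 10^(81.1/10) = 1.179e+09.
L_total = 10·log₁₀(1.179e+09) = 90.71 dB.

90.7 dB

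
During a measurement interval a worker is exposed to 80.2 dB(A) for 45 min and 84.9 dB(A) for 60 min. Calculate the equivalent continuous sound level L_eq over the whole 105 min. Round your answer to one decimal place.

83.5 dB(A)

L_eq = 10·log₁₀[(1/T)·Σ tᵢ·10^(Lᵢ/10)] with T = 105 min.
Σ tᵢ·10^(Lᵢ/10) = 45·10^(80.2/10) + 60·10^(84.9/10) = 2.325e+10.
L_eq = 10·log₁₀(2.325e+10/105) = 83.45 dB(A).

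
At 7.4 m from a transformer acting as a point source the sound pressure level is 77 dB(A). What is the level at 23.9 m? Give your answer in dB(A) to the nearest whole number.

67 dB(A)

Point-source attenuation: ΔL = 20·log₁₀(r₂/r₁) = 20·log₁₀(23.9/7.4) = 10.183 dB.
L₂ = 77 − 20·log₁₀(23.9/7.4) = 77 − 10.183 = 66.82 dB(A).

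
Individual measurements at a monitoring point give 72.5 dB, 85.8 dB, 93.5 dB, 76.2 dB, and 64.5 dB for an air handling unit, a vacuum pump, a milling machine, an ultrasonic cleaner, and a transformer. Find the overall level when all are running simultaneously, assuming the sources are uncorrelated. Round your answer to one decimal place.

For uncorrelated sources the intensities add, so convert each level to linear form, sum, and take 10·log₁₀ of the total.
Σ 10^(L/10) = 10^(72.5/10) + 10^(85.8/10) + 10^(93.5/10) + 10^(76.2/10) + 10^(64.5/10) = 2.681e+09.
L_total = 10·log₁₀(2.681e+09) = 94.28 dB.

94.3 dB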